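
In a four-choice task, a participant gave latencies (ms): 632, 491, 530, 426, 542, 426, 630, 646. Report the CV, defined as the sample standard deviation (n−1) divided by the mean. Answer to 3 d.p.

0.166

n = 8, Σ = 4323, M = 540.3750
Σ(x−M)² = 56295.875; s = √(56295.875/7) = 89.6787
CV = 89.6787 / 540.3750 = 0.16596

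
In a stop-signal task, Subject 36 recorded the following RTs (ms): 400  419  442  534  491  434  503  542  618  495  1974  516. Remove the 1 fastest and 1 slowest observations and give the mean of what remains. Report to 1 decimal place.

Sorted: 400, 419, 434, 442, 491, 495, 503, 516, 534, 542, 618, 1974
Drop lowest 1 (400) and highest 1 (1974)
Remaining (n=10): Σ = 4994, mean = 4994/10 = 499.400

499.4 ms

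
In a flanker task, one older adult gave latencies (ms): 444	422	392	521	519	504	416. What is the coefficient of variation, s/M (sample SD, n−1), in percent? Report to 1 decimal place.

n = 7, Σ = 3218, M = 459.7143
Σ(x−M)² = 17397.429; s = √(17397.429/6) = 53.8477
CV = 53.8477 / 459.7143 = 0.11713 = 11.713%

11.7%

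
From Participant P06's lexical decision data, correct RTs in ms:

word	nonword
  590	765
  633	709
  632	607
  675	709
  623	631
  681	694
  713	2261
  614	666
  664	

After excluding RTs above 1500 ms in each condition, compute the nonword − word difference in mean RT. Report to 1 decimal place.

35.8 ms

nonword: exclude 2261
M(word) = 5825/9 = 647.222
M(nonword) = 4781/7 = 683.000
Difference = 683.000 − 647.222 = 35.778 ms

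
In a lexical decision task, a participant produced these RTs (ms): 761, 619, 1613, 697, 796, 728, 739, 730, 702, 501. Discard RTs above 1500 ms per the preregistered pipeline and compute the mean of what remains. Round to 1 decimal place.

697.0 ms

Excluded: 1613
Retained (n=9): Σ = 6273
Mean = 6273/9 = 697.0000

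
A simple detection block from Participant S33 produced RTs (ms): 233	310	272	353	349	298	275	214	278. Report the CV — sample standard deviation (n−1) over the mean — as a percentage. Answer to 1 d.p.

16.3%

n = 9, Σ = 2582, M = 286.8889
Σ(x−M)² = 17544.889; s = √(17544.889/8) = 46.8307
CV = 46.8307 / 286.8889 = 0.16324 = 16.324%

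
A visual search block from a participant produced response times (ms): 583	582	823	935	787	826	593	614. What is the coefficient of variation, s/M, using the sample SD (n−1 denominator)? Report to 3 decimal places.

0.195

n = 8, Σ = 5743, M = 717.8750
Σ(x−M)² = 137700.875; s = √(137700.875/7) = 140.2553
CV = 140.2553 / 717.8750 = 0.19538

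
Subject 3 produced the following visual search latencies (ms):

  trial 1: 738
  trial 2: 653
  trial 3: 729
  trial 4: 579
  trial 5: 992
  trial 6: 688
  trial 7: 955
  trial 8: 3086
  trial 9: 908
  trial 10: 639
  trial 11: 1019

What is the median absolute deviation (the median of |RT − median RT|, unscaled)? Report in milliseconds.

Sorted: 579, 639, 653, 688, 729, 738, 908, 955, 992, 1019, 3086 → median = 738
|x − 738|: 0, 85, 9, 159, 254, 50, 217, 2348, 170, 99, 281
Sorted deviations: 0, 9, 50, 85, 99, 159, 170, 217, 254, 281, 2348 → MAD = 159

159 ms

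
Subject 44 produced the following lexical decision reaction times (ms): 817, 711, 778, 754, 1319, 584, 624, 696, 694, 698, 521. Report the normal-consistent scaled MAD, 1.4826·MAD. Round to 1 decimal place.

Sorted: 521, 584, 624, 694, 696, 698, 711, 754, 778, 817, 1319 → median = 698
|x − 698| sorted: 0, 2, 4, 13, 56, 74, 80, 114, 119, 177, 621 → MAD = 74
Robust SD ≈ 1.4826 × 74 = 109.712

109.7 ms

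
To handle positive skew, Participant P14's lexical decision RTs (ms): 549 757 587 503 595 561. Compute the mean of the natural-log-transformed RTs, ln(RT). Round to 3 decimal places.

ln(RT): 6.3081, 6.6294, 6.3750, 6.2206, 6.3886, 6.3297
Σ ln(RT) = 38.2514
Mean = 38.2514/6 = 6.37523

6.375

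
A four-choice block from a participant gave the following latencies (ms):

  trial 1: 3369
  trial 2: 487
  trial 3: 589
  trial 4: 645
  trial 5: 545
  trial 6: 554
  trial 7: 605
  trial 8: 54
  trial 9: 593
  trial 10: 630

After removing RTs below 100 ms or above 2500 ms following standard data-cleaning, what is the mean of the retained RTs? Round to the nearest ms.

581 ms

Excluded: 54, 3369
Retained (n=8): Σ = 4648
Mean = 4648/8 = 581.0000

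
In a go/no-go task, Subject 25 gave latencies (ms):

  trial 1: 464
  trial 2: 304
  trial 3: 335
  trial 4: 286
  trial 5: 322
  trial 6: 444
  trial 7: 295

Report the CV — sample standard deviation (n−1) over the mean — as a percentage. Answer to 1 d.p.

20.9%

n = 7, Σ = 2450, M = 350.0000
Σ(x−M)² = 32078.000; s = √(32078.000/6) = 73.1186
CV = 73.1186 / 350.0000 = 0.20891 = 20.891%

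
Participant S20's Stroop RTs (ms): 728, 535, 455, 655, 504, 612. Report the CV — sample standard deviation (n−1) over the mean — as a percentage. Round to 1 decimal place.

17.5%

n = 6, Σ = 3489, M = 581.5000
Σ(x−M)² = 51965.500; s = √(51965.500/5) = 101.9466
CV = 101.9466 / 581.5000 = 0.17532 = 17.532%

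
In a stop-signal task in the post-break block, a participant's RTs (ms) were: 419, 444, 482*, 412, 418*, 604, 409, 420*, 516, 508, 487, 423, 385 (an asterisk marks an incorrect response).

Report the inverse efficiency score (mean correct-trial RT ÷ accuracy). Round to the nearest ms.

Correct trials (n=10): 419, 444, 412, 604, 409, 516, 508, 487, 423, 385
Mean correct RT = 4607/10 = 460.7000 ms
Proportion correct = 10/13
IES = 460.7000 / (10/13) = 598.910 ms

599 ms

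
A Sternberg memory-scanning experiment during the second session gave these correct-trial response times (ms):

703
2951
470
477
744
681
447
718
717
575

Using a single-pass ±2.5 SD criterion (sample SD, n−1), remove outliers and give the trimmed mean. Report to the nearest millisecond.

615 ms

n = 10, ΣRT = 8483, M = 848.300
Σ(x−M)² = 5032254.10; s = √(5032254.10/9) = 747.756
Cutoffs: 848.300 ± 2.5·747.756 → [-1021.1, 2717.7]
Outside: 2951 → excluded.
Retained (n=9): Σ = 5532, mean = 5532/9 = 614.667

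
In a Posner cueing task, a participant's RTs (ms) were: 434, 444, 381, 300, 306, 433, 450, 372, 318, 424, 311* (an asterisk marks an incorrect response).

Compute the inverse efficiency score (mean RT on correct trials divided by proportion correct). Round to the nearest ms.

425 ms

Correct trials (n=10): 434, 444, 381, 300, 306, 433, 450, 372, 318, 424
Mean correct RT = 3862/10 = 386.2000 ms
Proportion correct = 10/11
IES = 386.2000 / (10/11) = 424.820 ms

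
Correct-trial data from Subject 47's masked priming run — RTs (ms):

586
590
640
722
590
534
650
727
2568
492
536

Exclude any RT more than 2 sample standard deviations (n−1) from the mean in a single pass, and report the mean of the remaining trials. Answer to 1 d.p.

606.7 ms

n = 11, ΣRT = 8635, M = 785.000
Σ(x−M)² = 3552174.00; s = √(3552174.00/10) = 596.001
Cutoffs: 785.000 ± 2·596.001 → [-407.0, 1977.0]
Outside: 2568 → excluded.
Retained (n=10): Σ = 6067, mean = 6067/10 = 606.700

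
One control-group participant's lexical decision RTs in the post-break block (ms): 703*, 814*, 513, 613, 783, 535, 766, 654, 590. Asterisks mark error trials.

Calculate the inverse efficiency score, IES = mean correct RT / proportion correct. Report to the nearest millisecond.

Correct trials (n=7): 513, 613, 783, 535, 766, 654, 590
Mean correct RT = 4454/7 = 636.2857 ms
Proportion correct = 7/9
IES = 636.2857 / (7/9) = 818.082 ms

818 ms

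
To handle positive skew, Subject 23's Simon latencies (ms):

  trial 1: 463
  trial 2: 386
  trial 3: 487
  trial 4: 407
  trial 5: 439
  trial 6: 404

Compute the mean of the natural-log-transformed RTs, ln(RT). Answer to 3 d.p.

6.063

ln(RT): 6.1377, 5.9558, 6.1883, 6.0088, 6.0845, 6.0014
Σ ln(RT) = 36.3766
Mean = 36.3766/6 = 6.06276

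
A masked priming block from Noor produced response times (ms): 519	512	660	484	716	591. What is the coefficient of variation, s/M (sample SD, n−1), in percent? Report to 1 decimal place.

n = 6, Σ = 3482, M = 580.3333
Σ(x−M)² = 42577.333; s = √(42577.333/5) = 92.2793
CV = 92.2793 / 580.3333 = 0.15901 = 15.901%

15.9%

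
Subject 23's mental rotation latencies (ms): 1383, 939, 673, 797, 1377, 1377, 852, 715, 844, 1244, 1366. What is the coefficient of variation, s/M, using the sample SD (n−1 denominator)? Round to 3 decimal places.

n = 11, Σ = 11567, M = 1051.5455
Σ(x−M)² = 874536.727; s = √(874536.727/10) = 295.7257
CV = 295.7257 / 1051.5455 = 0.28123

0.281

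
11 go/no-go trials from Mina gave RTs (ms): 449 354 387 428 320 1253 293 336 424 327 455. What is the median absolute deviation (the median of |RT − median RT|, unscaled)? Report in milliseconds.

Sorted: 293, 320, 327, 336, 354, 387, 424, 428, 449, 455, 1253 → median = 387
|x − 387|: 62, 33, 0, 41, 67, 866, 94, 51, 37, 60, 68
Sorted deviations: 0, 33, 37, 41, 51, 60, 62, 67, 68, 94, 866 → MAD = 60

60 ms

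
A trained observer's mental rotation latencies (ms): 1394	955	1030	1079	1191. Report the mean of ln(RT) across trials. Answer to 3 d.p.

ln(RT): 7.2399, 6.8617, 6.9373, 6.9838, 7.0825
Σ ln(RT) = 35.1053
Mean = 35.1053/5 = 7.02106

7.021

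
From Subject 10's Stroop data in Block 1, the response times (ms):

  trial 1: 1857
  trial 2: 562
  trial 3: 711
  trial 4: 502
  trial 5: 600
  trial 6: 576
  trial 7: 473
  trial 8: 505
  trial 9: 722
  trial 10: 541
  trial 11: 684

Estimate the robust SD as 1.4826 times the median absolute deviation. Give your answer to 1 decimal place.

Sorted: 473, 502, 505, 541, 562, 576, 600, 684, 711, 722, 1857 → median = 576
|x − 576| sorted: 0, 14, 24, 35, 71, 74, 103, 108, 135, 146, 1281 → MAD = 74
Robust SD ≈ 1.4826 × 74 = 109.712

109.7 ms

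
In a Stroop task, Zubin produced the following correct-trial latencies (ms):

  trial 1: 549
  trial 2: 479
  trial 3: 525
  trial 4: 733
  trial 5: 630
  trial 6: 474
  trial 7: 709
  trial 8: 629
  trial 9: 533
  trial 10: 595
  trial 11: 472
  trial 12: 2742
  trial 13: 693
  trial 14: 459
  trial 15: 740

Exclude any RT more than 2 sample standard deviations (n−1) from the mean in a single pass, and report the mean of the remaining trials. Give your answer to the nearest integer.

587 ms

n = 15, ΣRT = 10962, M = 730.800
Σ(x−M)² = 4470616.40; s = √(4470616.40/14) = 565.093
Cutoffs: 730.800 ± 2·565.093 → [-399.4, 1861.0]
Outside: 2742 → excluded.
Retained (n=14): Σ = 8220, mean = 8220/14 = 587.143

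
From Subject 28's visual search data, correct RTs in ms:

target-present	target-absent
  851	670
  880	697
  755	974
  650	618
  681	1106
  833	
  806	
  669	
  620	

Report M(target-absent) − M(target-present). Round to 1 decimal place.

63.6 ms

M(target-present) = 6745/9 = 749.444
M(target-absent) = 4065/5 = 813.000
Difference = 813.000 − 749.444 = 63.556 ms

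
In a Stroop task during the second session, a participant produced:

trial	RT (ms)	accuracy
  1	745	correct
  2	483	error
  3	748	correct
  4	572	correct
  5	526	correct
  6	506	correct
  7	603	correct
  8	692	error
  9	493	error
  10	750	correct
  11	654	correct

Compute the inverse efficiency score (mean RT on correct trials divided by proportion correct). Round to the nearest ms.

877 ms

Correct trials (n=8): 745, 748, 572, 526, 506, 603, 750, 654
Mean correct RT = 5104/8 = 638.0000 ms
Proportion correct = 8/11
IES = 638.0000 / (8/11) = 877.250 ms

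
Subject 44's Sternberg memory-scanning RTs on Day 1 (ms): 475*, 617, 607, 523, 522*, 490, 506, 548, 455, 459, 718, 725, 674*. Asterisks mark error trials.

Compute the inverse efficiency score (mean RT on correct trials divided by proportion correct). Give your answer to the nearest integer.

734 ms

Correct trials (n=10): 617, 607, 523, 490, 506, 548, 455, 459, 718, 725
Mean correct RT = 5648/10 = 564.8000 ms
Proportion correct = 10/13
IES = 564.8000 / (10/13) = 734.240 ms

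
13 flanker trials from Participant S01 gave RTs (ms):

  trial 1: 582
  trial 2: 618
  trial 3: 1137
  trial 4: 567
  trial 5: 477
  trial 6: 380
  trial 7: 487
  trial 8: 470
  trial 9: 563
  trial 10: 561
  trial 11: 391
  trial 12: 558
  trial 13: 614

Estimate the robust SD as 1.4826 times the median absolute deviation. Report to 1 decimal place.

84.5 ms

Sorted: 380, 391, 470, 477, 487, 558, 561, 563, 567, 582, 614, 618, 1137 → median = 561
|x − 561| sorted: 0, 2, 3, 6, 21, 53, 57, 74, 84, 91, 170, 181, 576 → MAD = 57
Robust SD ≈ 1.4826 × 57 = 84.508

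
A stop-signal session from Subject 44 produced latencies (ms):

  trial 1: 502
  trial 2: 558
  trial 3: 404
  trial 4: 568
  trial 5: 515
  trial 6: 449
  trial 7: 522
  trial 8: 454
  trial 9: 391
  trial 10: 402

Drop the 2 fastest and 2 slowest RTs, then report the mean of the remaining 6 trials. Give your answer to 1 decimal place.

474.3 ms

Sorted: 391, 402, 404, 449, 454, 502, 515, 522, 558, 568
Drop lowest 2 (391, 402) and highest 2 (558, 568)
Remaining (n=6): Σ = 2846, mean = 2846/6 = 474.333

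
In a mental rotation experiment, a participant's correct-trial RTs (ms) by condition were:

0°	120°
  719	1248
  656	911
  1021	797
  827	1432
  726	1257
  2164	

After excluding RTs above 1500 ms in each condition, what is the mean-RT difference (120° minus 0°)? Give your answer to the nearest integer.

0°: exclude 2164
M(0°) = 3949/5 = 789.800
M(120°) = 5645/5 = 1129.000
Difference = 1129.000 − 789.800 = 339.200 ms

339 ms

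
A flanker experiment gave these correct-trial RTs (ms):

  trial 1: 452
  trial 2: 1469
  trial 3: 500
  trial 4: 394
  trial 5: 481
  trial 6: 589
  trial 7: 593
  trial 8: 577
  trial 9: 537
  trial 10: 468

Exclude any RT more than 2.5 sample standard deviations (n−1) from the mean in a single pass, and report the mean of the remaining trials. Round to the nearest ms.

n = 10, ΣRT = 6060, M = 606.000
Σ(x−M)² = 865394.00; s = √(865394.00/9) = 310.089
Cutoffs: 606.000 ± 2.5·310.089 → [-169.2, 1381.2]
Outside: 1469 → excluded.
Retained (n=9): Σ = 4591, mean = 4591/9 = 510.111

510 ms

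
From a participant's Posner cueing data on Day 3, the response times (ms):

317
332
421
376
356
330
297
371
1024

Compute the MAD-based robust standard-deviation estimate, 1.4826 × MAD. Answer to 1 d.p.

Sorted: 297, 317, 330, 332, 356, 371, 376, 421, 1024 → median = 356
|x − 356| sorted: 0, 15, 20, 24, 26, 39, 59, 65, 668 → MAD = 26
Robust SD ≈ 1.4826 × 26 = 38.548

38.5 ms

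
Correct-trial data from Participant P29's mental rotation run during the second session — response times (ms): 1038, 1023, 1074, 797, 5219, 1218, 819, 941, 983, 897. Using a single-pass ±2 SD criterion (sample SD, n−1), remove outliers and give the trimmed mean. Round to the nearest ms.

977 ms

n = 10, ΣRT = 14009, M = 1400.900
Σ(x−M)² = 16336074.90; s = √(16336074.90/9) = 1347.264
Cutoffs: 1400.900 ± 2·1347.264 → [-1293.6, 4095.4]
Outside: 5219 → excluded.
Retained (n=9): Σ = 8790, mean = 8790/9 = 976.667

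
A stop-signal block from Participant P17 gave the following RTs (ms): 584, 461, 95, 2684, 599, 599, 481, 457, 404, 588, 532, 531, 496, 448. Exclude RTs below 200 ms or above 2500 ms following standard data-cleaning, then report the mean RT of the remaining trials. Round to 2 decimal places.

Excluded: 95, 2684
Retained (n=12): Σ = 6180
Mean = 6180/12 = 515.0000

515.00 ms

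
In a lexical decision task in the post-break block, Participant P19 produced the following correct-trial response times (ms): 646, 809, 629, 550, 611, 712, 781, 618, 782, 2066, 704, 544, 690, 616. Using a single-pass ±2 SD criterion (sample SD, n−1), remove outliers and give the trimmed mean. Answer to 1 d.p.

n = 14, ΣRT = 10758, M = 768.429
Σ(x−M)² = 1902321.43; s = √(1902321.43/13) = 382.534
Cutoffs: 768.429 ± 2·382.534 → [3.4, 1533.5]
Outside: 2066 → excluded.
Retained (n=13): Σ = 8692, mean = 8692/13 = 668.615

668.6 ms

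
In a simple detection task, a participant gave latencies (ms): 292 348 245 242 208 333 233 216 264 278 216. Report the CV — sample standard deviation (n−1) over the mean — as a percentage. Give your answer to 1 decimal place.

n = 11, Σ = 2875, M = 261.3636
Σ(x−M)² = 22270.545; s = √(22270.545/10) = 47.1917
CV = 47.1917 / 261.3636 = 0.18056 = 18.056%

18.1%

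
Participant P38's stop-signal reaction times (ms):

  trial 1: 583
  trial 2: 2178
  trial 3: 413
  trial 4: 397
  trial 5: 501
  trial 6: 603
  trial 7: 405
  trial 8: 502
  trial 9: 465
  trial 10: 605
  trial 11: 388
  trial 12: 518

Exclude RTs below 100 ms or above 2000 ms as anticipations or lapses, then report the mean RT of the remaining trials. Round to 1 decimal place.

Excluded: 2178
Retained (n=11): Σ = 5380
Mean = 5380/11 = 489.0909

489.1 ms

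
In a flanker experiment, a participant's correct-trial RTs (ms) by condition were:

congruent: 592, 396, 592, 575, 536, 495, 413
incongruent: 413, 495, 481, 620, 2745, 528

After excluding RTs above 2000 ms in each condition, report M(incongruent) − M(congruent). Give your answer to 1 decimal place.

-6.7 ms

incongruent: exclude 2745
M(congruent) = 3599/7 = 514.143
M(incongruent) = 2537/5 = 507.400
Difference = 507.400 − 514.143 = -6.743 ms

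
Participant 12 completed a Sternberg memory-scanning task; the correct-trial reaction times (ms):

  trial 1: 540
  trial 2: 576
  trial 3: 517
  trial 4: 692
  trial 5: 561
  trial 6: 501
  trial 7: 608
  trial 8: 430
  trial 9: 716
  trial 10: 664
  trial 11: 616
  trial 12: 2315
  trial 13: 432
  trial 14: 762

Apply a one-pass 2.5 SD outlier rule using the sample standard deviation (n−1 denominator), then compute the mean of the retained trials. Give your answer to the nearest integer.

586 ms

n = 14, ΣRT = 9930, M = 709.286
Σ(x−M)² = 2906108.86; s = √(2906108.86/13) = 472.807
Cutoffs: 709.286 ± 2.5·472.807 → [-472.7, 1891.3]
Outside: 2315 → excluded.
Retained (n=13): Σ = 7615, mean = 7615/13 = 585.769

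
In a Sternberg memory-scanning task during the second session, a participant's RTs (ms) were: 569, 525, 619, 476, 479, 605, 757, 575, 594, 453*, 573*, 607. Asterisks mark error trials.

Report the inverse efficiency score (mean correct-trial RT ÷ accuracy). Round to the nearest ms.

Correct trials (n=10): 569, 525, 619, 476, 479, 605, 757, 575, 594, 607
Mean correct RT = 5806/10 = 580.6000 ms
Proportion correct = 10/12
IES = 580.6000 / (10/12) = 696.720 ms

697 ms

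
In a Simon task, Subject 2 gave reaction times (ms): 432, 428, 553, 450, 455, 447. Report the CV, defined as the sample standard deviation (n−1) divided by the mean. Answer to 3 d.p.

n = 6, Σ = 2765, M = 460.8333
Σ(x−M)² = 10746.833; s = √(10746.833/5) = 46.3613
CV = 46.3613 / 460.8333 = 0.10060

0.101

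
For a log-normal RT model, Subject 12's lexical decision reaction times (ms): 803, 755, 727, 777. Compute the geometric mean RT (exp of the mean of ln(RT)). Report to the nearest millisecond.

ln(RT): 6.6884, 6.6267, 6.5889, 6.6554
Mean ln(RT) = 26.5594/4 = 6.63986
Geometric mean = exp(6.63986) = 764.99 ms

765 ms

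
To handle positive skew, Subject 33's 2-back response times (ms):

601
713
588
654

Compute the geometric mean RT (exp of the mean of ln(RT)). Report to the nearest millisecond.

ln(RT): 6.3986, 6.5695, 6.3767, 6.4831
Mean ln(RT) = 25.8279/4 = 6.45698
Geometric mean = exp(6.45698) = 637.13 ms

637 ms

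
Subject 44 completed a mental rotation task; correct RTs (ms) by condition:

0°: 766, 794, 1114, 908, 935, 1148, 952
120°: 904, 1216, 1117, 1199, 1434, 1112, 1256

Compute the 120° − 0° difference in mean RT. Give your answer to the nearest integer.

232 ms

M(0°) = 6617/7 = 945.286
M(120°) = 8238/7 = 1176.857
Difference = 1176.857 − 945.286 = 231.571 ms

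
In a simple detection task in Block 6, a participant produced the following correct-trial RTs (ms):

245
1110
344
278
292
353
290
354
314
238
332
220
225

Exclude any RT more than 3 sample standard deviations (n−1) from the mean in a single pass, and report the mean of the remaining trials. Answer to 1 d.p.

290.4 ms

n = 13, ΣRT = 4595, M = 353.462
Σ(x−M)² = 647367.23; s = √(647367.23/12) = 232.266
Cutoffs: 353.462 ± 3·232.266 → [-343.3, 1050.3]
Outside: 1110 → excluded.
Retained (n=12): Σ = 3485, mean = 3485/12 = 290.417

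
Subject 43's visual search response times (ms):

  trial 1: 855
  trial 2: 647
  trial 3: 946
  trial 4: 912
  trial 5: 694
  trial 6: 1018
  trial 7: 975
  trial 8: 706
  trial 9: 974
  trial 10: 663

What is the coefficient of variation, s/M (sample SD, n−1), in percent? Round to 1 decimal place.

17.4%

n = 10, Σ = 8390, M = 839.0000
Σ(x−M)² = 192350.000; s = √(192350.000/9) = 146.1924
CV = 146.1924 / 839.0000 = 0.17425 = 17.425%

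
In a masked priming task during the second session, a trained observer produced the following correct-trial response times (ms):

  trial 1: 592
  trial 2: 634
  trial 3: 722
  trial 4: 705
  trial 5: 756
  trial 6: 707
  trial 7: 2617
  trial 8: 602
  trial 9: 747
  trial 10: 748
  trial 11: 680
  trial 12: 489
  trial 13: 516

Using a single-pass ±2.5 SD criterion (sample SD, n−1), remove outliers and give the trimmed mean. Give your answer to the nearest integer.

658 ms

n = 13, ΣRT = 10515, M = 808.846
Σ(x−M)² = 3633479.69; s = √(3633479.69/12) = 550.264
Cutoffs: 808.846 ± 2.5·550.264 → [-566.8, 2184.5]
Outside: 2617 → excluded.
Retained (n=12): Σ = 7898, mean = 7898/12 = 658.167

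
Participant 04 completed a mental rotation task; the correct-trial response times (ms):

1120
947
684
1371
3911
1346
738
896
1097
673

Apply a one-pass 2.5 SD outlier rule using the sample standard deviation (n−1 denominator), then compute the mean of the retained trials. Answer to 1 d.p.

985.8 ms

n = 10, ΣRT = 12783, M = 1278.300
Σ(x−M)² = 8269632.10; s = √(8269632.10/9) = 958.566
Cutoffs: 1278.300 ± 2.5·958.566 → [-1118.1, 3674.7]
Outside: 3911 → excluded.
Retained (n=9): Σ = 8872, mean = 8872/9 = 985.778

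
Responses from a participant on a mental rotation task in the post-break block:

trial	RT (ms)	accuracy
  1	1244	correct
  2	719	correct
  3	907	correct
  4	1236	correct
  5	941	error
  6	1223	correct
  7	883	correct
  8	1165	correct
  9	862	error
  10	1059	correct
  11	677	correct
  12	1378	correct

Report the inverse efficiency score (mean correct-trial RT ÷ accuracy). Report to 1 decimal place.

1258.9 ms

Correct trials (n=10): 1244, 719, 907, 1236, 1223, 883, 1165, 1059, 677, 1378
Mean correct RT = 10491/10 = 1049.1000 ms
Proportion correct = 10/12
IES = 1049.1000 / (10/12) = 1258.920 ms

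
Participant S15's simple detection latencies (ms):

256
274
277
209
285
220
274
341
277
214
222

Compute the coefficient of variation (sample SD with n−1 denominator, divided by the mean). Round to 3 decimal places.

n = 11, Σ = 2849, M = 259.0000
Σ(x−M)² = 15922.000; s = √(15922.000/10) = 39.9024
CV = 39.9024 / 259.0000 = 0.15406

0.154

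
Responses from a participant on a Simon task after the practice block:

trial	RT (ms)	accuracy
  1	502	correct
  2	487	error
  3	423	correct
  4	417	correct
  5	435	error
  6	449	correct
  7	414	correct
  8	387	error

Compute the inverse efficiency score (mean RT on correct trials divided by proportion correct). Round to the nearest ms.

706 ms

Correct trials (n=5): 502, 423, 417, 449, 414
Mean correct RT = 2205/5 = 441.0000 ms
Proportion correct = 5/8
IES = 441.0000 / (5/8) = 705.600 ms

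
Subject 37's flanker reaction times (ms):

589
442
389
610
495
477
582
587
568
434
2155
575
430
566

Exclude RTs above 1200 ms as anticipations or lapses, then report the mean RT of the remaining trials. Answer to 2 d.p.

518.77 ms

Excluded: 2155
Retained (n=13): Σ = 6744
Mean = 6744/13 = 518.7692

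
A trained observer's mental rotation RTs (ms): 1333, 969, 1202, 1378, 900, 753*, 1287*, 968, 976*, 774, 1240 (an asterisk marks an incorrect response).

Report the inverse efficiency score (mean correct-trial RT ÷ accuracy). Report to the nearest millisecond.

1506 ms

Correct trials (n=8): 1333, 969, 1202, 1378, 900, 968, 774, 1240
Mean correct RT = 8764/8 = 1095.5000 ms
Proportion correct = 8/11
IES = 1095.5000 / (8/11) = 1506.312 ms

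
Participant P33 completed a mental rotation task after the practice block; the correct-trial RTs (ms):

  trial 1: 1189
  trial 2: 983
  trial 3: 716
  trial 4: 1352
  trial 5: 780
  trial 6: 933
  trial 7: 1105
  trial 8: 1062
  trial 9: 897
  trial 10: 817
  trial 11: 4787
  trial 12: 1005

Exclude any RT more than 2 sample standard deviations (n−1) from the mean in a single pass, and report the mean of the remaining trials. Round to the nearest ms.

985 ms

n = 12, ΣRT = 15626, M = 1302.167
Σ(x−M)² = 13598163.67; s = √(13598163.67/11) = 1111.844
Cutoffs: 1302.167 ± 2·1111.844 → [-921.5, 3525.9]
Outside: 4787 → excluded.
Retained (n=11): Σ = 10839, mean = 10839/11 = 985.364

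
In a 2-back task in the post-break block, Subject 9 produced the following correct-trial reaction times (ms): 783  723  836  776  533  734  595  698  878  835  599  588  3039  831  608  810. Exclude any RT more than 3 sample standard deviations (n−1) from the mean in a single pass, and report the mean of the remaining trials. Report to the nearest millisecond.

n = 16, ΣRT = 13866, M = 866.625
Σ(x−M)² = 5208841.75; s = √(5208841.75/15) = 589.284
Cutoffs: 866.625 ± 3·589.284 → [-901.2, 2634.5]
Outside: 3039 → excluded.
Retained (n=15): Σ = 10827, mean = 10827/15 = 721.800

722 ms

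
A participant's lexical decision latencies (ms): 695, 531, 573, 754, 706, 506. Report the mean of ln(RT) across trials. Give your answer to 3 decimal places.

ln(RT): 6.5439, 6.2748, 6.3509, 6.6254, 6.5596, 6.2265
Σ ln(RT) = 38.5811
Mean = 38.5811/6 = 6.43018

6.430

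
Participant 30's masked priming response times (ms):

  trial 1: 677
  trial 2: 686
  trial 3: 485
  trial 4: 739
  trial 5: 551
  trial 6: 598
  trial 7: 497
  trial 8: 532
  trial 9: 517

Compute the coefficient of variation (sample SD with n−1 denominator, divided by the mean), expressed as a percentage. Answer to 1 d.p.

n = 9, Σ = 5282, M = 586.8889
Σ(x−M)² = 68850.889; s = √(68850.889/8) = 92.7705
CV = 92.7705 / 586.8889 = 0.15807 = 15.807%

15.8%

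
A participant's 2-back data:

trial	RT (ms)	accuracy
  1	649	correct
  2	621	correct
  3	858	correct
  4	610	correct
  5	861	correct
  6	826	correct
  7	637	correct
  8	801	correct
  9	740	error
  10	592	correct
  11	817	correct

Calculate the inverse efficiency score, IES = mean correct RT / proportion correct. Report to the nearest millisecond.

Correct trials (n=10): 649, 621, 858, 610, 861, 826, 637, 801, 592, 817
Mean correct RT = 7272/10 = 727.2000 ms
Proportion correct = 10/11
IES = 727.2000 / (10/11) = 799.920 ms

800 ms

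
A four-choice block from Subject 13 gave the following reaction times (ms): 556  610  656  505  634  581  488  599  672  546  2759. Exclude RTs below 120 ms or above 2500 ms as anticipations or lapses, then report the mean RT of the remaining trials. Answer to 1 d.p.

584.7 ms

Excluded: 2759
Retained (n=10): Σ = 5847
Mean = 5847/10 = 584.7000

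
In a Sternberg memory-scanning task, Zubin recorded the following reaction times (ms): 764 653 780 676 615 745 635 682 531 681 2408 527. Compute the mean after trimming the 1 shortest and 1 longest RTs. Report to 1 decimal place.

676.2 ms

Sorted: 527, 531, 615, 635, 653, 676, 681, 682, 745, 764, 780, 2408
Drop lowest 1 (527) and highest 1 (2408)
Remaining (n=10): Σ = 6762, mean = 6762/10 = 676.200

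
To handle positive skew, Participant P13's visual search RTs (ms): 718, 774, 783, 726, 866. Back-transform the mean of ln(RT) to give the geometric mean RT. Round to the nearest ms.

ln(RT): 6.5765, 6.6516, 6.6631, 6.5876, 6.7639
Mean ln(RT) = 33.2426/5 = 6.64852
Geometric mean = exp(6.64852) = 771.64 ms

772 ms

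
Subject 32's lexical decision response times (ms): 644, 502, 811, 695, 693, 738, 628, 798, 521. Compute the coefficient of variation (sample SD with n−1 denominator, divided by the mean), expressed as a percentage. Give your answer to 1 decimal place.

n = 9, Σ = 6030, M = 670.0000
Σ(x−M)² = 94908.000; s = √(94908.000/8) = 108.9197
CV = 108.9197 / 670.0000 = 0.16257 = 16.257%

16.3%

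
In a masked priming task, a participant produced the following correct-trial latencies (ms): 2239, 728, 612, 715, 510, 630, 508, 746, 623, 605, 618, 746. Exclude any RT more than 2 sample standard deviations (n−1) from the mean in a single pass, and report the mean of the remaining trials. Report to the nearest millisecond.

n = 12, ΣRT = 9280, M = 773.333
Σ(x−M)² = 2416514.67; s = √(2416514.67/11) = 468.704
Cutoffs: 773.333 ± 2·468.704 → [-164.1, 1710.7]
Outside: 2239 → excluded.
Retained (n=11): Σ = 7041, mean = 7041/11 = 640.091

640 ms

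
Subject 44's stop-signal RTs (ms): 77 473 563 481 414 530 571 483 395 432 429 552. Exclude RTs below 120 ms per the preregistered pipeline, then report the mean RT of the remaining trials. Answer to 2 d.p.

Excluded: 77
Retained (n=11): Σ = 5323
Mean = 5323/11 = 483.9091

483.91 ms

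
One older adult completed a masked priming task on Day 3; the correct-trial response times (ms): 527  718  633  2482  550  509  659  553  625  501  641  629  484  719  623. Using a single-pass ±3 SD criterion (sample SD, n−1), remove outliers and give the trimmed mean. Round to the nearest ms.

n = 15, ΣRT = 10853, M = 723.533
Σ(x−M)² = 3390923.73; s = √(3390923.73/14) = 492.147
Cutoffs: 723.533 ± 3·492.147 → [-752.9, 2200.0]
Outside: 2482 → excluded.
Retained (n=14): Σ = 8371, mean = 8371/14 = 597.929

598 ms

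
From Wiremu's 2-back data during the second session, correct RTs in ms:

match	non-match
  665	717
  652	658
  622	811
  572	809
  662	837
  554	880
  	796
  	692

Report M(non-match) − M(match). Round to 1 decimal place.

153.8 ms

M(match) = 3727/6 = 621.167
M(non-match) = 6200/8 = 775.000
Difference = 775.000 − 621.167 = 153.833 ms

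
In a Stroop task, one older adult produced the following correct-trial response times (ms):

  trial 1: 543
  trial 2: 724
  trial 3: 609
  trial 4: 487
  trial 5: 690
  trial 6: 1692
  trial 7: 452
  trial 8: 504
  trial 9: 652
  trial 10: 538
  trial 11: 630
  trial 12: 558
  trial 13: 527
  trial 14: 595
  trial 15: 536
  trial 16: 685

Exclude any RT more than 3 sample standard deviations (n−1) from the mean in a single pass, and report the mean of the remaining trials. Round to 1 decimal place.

582.0 ms

n = 16, ΣRT = 10422, M = 651.375
Σ(x−M)² = 1246815.75; s = √(1246815.75/15) = 288.307
Cutoffs: 651.375 ± 3·288.307 → [-213.5, 1516.3]
Outside: 1692 → excluded.
Retained (n=15): Σ = 8730, mean = 8730/15 = 582.000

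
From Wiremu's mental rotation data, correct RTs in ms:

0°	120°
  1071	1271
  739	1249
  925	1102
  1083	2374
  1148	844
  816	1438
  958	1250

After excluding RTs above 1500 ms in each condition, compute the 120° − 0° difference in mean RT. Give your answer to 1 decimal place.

120°: exclude 2374
M(0°) = 6740/7 = 962.857
M(120°) = 7154/6 = 1192.333
Difference = 1192.333 − 962.857 = 229.476 ms

229.5 ms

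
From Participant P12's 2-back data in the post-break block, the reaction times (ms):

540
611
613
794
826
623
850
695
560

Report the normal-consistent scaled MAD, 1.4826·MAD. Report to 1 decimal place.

106.7 ms

Sorted: 540, 560, 611, 613, 623, 695, 794, 826, 850 → median = 623
|x − 623| sorted: 0, 10, 12, 63, 72, 83, 171, 203, 227 → MAD = 72
Robust SD ≈ 1.4826 × 72 = 106.747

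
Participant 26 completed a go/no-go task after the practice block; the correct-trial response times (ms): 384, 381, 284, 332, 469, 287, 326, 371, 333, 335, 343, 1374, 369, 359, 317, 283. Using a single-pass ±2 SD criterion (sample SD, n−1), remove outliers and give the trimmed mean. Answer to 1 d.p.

344.9 ms

n = 16, ΣRT = 6547, M = 409.188
Σ(x−M)² = 1025052.44; s = √(1025052.44/15) = 261.413
Cutoffs: 409.188 ± 2·261.413 → [-113.6, 932.0]
Outside: 1374 → excluded.
Retained (n=15): Σ = 5173, mean = 5173/15 = 344.867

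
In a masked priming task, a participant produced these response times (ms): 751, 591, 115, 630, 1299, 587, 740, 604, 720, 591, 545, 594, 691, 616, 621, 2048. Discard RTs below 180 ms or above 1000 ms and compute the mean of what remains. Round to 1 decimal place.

Excluded: 115, 1299, 2048
Retained (n=13): Σ = 8281
Mean = 8281/13 = 637.0000

637.0 ms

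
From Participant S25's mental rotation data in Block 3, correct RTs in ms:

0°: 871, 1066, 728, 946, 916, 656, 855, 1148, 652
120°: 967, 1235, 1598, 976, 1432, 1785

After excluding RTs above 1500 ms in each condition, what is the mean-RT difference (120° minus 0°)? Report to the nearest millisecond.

120°: exclude 1598, 1785
M(0°) = 7838/9 = 870.889
M(120°) = 4610/4 = 1152.500
Difference = 1152.500 − 870.889 = 281.611 ms

282 ms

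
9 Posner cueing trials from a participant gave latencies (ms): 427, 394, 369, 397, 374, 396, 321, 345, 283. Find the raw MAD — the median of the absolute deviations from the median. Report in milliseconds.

23 ms

Sorted: 283, 321, 345, 369, 374, 394, 396, 397, 427 → median = 374
|x − 374|: 53, 20, 5, 23, 0, 22, 53, 29, 91
Sorted deviations: 0, 5, 20, 22, 23, 29, 53, 53, 91 → MAD = 23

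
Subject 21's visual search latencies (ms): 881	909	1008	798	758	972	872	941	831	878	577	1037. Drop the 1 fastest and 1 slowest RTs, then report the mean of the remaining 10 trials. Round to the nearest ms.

885 ms

Sorted: 577, 758, 798, 831, 872, 878, 881, 909, 941, 972, 1008, 1037
Drop lowest 1 (577) and highest 1 (1037)
Remaining (n=10): Σ = 8848, mean = 8848/10 = 884.800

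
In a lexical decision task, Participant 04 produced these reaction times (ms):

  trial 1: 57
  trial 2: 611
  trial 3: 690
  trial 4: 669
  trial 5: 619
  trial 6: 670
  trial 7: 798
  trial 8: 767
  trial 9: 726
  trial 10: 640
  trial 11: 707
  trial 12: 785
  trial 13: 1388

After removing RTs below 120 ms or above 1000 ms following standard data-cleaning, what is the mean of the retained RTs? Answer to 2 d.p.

Excluded: 57, 1388
Retained (n=11): Σ = 7682
Mean = 7682/11 = 698.3636

698.36 ms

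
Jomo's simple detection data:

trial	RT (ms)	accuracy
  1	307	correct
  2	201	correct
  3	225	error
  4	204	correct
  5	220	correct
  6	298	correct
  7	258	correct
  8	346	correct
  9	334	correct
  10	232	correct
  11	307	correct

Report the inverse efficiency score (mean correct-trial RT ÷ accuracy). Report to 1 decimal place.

Correct trials (n=10): 307, 201, 204, 220, 298, 258, 346, 334, 232, 307
Mean correct RT = 2707/10 = 270.7000 ms
Proportion correct = 10/11
IES = 270.7000 / (10/11) = 297.770 ms

297.8 ms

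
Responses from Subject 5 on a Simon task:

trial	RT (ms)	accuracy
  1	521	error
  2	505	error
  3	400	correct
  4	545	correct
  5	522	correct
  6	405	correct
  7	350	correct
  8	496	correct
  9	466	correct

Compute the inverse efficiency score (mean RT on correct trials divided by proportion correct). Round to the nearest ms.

585 ms

Correct trials (n=7): 400, 545, 522, 405, 350, 496, 466
Mean correct RT = 3184/7 = 454.8571 ms
Proportion correct = 7/9
IES = 454.8571 / (7/9) = 584.816 ms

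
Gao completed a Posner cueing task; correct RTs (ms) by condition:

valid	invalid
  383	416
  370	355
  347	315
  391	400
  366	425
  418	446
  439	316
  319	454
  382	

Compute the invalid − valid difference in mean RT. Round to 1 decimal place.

11.4 ms

M(valid) = 3415/9 = 379.444
M(invalid) = 3127/8 = 390.875
Difference = 390.875 − 379.444 = 11.431 ms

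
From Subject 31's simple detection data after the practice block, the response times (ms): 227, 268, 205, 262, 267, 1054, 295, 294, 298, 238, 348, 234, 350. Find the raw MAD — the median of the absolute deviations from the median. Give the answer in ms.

30 ms

Sorted: 205, 227, 234, 238, 262, 267, 268, 294, 295, 298, 348, 350, 1054 → median = 268
|x − 268|: 41, 0, 63, 6, 1, 786, 27, 26, 30, 30, 80, 34, 82
Sorted deviations: 0, 1, 6, 26, 27, 30, 30, 34, 41, 63, 80, 82, 786 → MAD = 30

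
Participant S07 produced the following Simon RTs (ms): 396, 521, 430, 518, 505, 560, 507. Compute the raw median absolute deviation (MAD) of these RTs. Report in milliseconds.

Sorted: 396, 430, 505, 507, 518, 521, 560 → median = 507
|x − 507|: 111, 14, 77, 11, 2, 53, 0
Sorted deviations: 0, 2, 11, 14, 53, 77, 111 → MAD = 14

14 ms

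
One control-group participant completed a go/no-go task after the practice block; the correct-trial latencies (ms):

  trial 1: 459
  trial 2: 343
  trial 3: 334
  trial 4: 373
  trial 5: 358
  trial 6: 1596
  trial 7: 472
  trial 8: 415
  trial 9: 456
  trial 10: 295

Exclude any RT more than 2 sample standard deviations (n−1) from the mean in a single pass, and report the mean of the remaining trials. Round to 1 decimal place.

n = 10, ΣRT = 5101, M = 510.100
Σ(x−M)² = 1342344.90; s = √(1342344.90/9) = 386.199
Cutoffs: 510.100 ± 2·386.199 → [-262.3, 1282.5]
Outside: 1596 → excluded.
Retained (n=9): Σ = 3505, mean = 3505/9 = 389.444

389.4 ms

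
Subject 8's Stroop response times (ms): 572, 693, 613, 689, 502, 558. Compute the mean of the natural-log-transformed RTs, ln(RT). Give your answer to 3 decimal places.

6.398

ln(RT): 6.3491, 6.5410, 6.4184, 6.5352, 6.2186, 6.3244
Σ ln(RT) = 38.3867
Mean = 38.3867/6 = 6.39779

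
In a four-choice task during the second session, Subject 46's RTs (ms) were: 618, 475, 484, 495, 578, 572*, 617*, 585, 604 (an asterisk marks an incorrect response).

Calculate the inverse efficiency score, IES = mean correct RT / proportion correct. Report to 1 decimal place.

705.1 ms

Correct trials (n=7): 618, 475, 484, 495, 578, 585, 604
Mean correct RT = 3839/7 = 548.4286 ms
Proportion correct = 7/9
IES = 548.4286 / (7/9) = 705.122 ms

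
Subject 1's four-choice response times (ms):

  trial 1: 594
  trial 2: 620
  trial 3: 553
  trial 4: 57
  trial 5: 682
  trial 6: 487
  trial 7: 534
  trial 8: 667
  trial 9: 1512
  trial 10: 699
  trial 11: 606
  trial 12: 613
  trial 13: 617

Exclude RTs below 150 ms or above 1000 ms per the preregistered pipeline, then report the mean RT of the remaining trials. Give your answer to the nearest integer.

Excluded: 57, 1512
Retained (n=11): Σ = 6672
Mean = 6672/11 = 606.5455

607 ms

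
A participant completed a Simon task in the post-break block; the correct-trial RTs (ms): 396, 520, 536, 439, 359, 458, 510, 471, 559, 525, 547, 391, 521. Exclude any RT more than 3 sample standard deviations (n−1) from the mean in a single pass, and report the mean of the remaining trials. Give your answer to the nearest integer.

n = 13, ΣRT = 6232, M = 479.385
Σ(x−M)² = 51931.08; s = √(51931.08/12) = 65.784
Cutoffs: 479.385 ± 3·65.784 → [282.0, 676.7]
No RTs fall outside the cutoffs; all 13 retained. Mean = 6232/13 = 479.385

479 ms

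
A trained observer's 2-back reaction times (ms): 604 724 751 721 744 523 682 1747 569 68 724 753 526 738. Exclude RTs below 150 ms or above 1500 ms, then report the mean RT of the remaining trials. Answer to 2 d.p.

Excluded: 68, 1747
Retained (n=12): Σ = 8059
Mean = 8059/12 = 671.5833

671.58 ms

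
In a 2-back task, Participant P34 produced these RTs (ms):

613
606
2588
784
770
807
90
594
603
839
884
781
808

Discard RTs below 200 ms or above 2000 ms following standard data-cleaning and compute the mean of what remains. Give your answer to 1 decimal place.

735.4 ms

Excluded: 90, 2588
Retained (n=11): Σ = 8089
Mean = 8089/11 = 735.3636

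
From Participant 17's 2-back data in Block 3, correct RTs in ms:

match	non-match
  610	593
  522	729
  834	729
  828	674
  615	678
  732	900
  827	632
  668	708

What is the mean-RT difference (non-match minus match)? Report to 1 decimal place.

M(match) = 5636/8 = 704.500
M(non-match) = 5643/8 = 705.375
Difference = 705.375 − 704.500 = 0.875 ms

0.9 ms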